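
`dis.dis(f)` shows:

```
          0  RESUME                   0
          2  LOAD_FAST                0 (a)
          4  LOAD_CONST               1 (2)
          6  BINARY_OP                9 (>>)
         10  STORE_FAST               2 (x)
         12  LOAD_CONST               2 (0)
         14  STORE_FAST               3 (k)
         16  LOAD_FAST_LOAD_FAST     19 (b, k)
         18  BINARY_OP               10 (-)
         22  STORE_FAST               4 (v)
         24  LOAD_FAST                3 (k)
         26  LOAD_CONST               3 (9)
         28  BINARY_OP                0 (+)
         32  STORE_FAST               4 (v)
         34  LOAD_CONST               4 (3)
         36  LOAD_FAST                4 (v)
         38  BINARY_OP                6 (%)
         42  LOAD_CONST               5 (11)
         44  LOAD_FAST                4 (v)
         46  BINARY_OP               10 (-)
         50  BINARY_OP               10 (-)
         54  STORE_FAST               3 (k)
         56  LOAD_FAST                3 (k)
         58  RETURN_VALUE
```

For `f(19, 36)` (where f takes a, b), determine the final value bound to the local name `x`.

LOAD_FAST a → push 19. Stack: [19]
LOAD_CONST → push 2. Stack: [19, 2]
BINARY_OP >> → 19 >> 2 = 4. Stack: [4]
STORE_FAST x → x=4. Stack: []
LOAD_CONST → push 0. Stack: [0]
STORE_FAST k → k=0. Stack: []
LOAD_FAST_LOAD_FAST b,k → push 36,0. Stack: [36, 0]
BINARY_OP - → 36 - 0 = 36. Stack: [36]
STORE_FAST v → v=36. Stack: []
LOAD_FAST k → push 0. Stack: [0]
LOAD_CONST → push 9. Stack: [0, 9]
BINARY_OP + → 0 + 9 = 9. Stack: [9]
STORE_FAST v → v=9. Stack: []
LOAD_CONST → push 3. Stack: [3]
LOAD_FAST v → push 9. Stack: [3, 9]
BINARY_OP % → 3 % 9 = 3. Stack: [3]
LOAD_CONST → push 11. Stack: [3, 11]
LOAD_FAST v → push 9. Stack: [3, 11, 9]
BINARY_OP - → 11 - 9 = 2. Stack: [3, 2]
BINARY_OP - → 3 - 2 = 1. Stack: [1]
STORE_FAST k → k=1. Stack: []
LOAD_FAST k → push 1. Stack: [1]
RETURN_VALUE → return 1.

4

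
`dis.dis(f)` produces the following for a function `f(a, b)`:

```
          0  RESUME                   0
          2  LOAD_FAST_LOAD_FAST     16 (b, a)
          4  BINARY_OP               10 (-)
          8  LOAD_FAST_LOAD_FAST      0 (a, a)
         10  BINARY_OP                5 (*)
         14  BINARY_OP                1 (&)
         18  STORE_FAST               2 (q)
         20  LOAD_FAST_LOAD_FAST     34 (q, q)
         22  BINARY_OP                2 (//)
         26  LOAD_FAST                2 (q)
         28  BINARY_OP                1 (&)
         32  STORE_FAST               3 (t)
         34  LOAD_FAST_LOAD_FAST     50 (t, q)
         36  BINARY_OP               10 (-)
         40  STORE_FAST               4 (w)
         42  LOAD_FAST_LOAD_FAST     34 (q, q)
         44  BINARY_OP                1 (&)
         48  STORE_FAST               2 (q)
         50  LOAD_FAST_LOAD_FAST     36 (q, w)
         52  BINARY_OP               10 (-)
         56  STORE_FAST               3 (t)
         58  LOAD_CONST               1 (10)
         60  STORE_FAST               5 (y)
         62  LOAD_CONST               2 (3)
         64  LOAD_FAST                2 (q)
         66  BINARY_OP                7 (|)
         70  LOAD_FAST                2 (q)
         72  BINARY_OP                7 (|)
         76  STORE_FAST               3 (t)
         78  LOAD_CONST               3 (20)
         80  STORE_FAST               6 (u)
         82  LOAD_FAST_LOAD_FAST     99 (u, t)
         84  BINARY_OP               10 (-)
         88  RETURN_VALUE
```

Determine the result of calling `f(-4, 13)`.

1

LOAD_FAST_LOAD_FAST b,a → push 13,-4. Stack: [13, -4]
BINARY_OP - → 13 - -4 = 17. Stack: [17]
LOAD_FAST_LOAD_FAST a,a → push -4,-4. Stack: [17, -4, -4]
BINARY_OP * → -4 * -4 = 16. Stack: [17, 16]
BINARY_OP & → 17 & 16 = 16. Stack: [16]
STORE_FAST q → q=16. Stack: []
LOAD_FAST_LOAD_FAST q,q → push 16,16. Stack: [16, 16]
BINARY_OP // → 16 // 16 = 1. Stack: [1]
LOAD_FAST q → push 16. Stack: [1, 16]
BINARY_OP & → 1 & 16 = 0. Stack: [0]
STORE_FAST t → t=0. Stack: []
LOAD_FAST_LOAD_FAST t,q → push 0,16. Stack: [0, 16]
BINARY_OP - → 0 - 16 = -16. Stack: [-16]
STORE_FAST w → w=-16. Stack: []
LOAD_FAST_LOAD_FAST q,q → push 16,16. Stack: [16, 16]
BINARY_OP & → 16 & 16 = 16. Stack: [16]
STORE_FAST q → q=16. Stack: []
LOAD_FAST_LOAD_FAST q,w → push 16,-16. Stack: [16, -16]
BINARY_OP - → 16 - -16 = 32. Stack: [32]
STORE_FAST t → t=32. Stack: []
LOAD_CONST → push 10. Stack: [10]
STORE_FAST y → y=10. Stack: []
LOAD_CONST → push 3. Stack: [3]
LOAD_FAST q → push 16. Stack: [3, 16]
BINARY_OP | → 3 | 16 = 19. Stack: [19]
LOAD_FAST q → push 16. Stack: [19, 16]
BINARY_OP | → 19 | 16 = 19. Stack: [19]
STORE_FAST t → t=19. Stack: []
LOAD_CONST → push 20. Stack: [20]
STORE_FAST u → u=20. Stack: []
LOAD_FAST_LOAD_FAST u,t → push 20,19. Stack: [20, 19]
BINARY_OP - → 20 - 19 = 1. Stack: [1]
RETURN_VALUE → return 1.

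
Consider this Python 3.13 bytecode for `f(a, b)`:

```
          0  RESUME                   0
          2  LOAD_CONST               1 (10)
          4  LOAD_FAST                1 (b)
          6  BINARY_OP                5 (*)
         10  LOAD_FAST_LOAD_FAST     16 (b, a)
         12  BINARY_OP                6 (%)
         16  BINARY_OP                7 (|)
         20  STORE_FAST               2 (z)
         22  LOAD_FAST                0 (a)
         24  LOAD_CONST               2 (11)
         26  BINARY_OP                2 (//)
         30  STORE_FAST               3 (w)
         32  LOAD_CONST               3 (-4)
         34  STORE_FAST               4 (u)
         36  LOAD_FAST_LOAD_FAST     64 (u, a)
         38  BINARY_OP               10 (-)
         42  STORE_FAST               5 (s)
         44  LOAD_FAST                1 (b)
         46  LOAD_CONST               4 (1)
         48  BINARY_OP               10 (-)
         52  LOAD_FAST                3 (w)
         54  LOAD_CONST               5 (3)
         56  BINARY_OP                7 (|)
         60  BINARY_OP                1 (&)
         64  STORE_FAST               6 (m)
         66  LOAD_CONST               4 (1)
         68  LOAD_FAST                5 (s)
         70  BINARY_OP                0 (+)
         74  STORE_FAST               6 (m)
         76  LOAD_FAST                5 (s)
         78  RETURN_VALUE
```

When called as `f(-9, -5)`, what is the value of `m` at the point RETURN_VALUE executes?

6

LOAD_CONST → push 10. Stack: [10]
LOAD_FAST b → push -5. Stack: [10, -5]
BINARY_OP * → 10 * -5 = -50. Stack: [-50]
LOAD_FAST_LOAD_FAST b,a → push -5,-9. Stack: [-50, -5, -9]
BINARY_OP % → -5 % -9 = -5. Stack: [-50, -5]
BINARY_OP | → -50 | -5 = -1. Stack: [-1]
STORE_FAST z → z=-1. Stack: []
LOAD_FAST a → push -9. Stack: [-9]
LOAD_CONST → push 11. Stack: [-9, 11]
BINARY_OP // → -9 // 11 = -1. Stack: [-1]
STORE_FAST w → w=-1. Stack: []
LOAD_CONST → push -4. Stack: [-4]
STORE_FAST u → u=-4. Stack: []
LOAD_FAST_LOAD_FAST u,a → push -4,-9. Stack: [-4, -9]
BINARY_OP - → -4 - -9 = 5. Stack: [5]
STORE_FAST s → s=5. Stack: []
LOAD_FAST b → push -5. Stack: [-5]
LOAD_CONST → push 1. Stack: [-5, 1]
BINARY_OP - → -5 - 1 = -6. Stack: [-6]
LOAD_FAST w → push -1. Stack: [-6, -1]
LOAD_CONST → push 3. Stack: [-6, -1, 3]
BINARY_OP | → -1 | 3 = -1. Stack: [-6, -1]
BINARY_OP & → -6 & -1 = -6. Stack: [-6]
STORE_FAST m → m=-6. Stack: []
LOAD_CONST → push 1. Stack: [1]
LOAD_FAST s → push 5. Stack: [1, 5]
BINARY_OP + → 1 + 5 = 6. Stack: [6]
STORE_FAST m → m=6. Stack: []
LOAD_FAST s → push 5. Stack: [5]
RETURN_VALUE → return 5.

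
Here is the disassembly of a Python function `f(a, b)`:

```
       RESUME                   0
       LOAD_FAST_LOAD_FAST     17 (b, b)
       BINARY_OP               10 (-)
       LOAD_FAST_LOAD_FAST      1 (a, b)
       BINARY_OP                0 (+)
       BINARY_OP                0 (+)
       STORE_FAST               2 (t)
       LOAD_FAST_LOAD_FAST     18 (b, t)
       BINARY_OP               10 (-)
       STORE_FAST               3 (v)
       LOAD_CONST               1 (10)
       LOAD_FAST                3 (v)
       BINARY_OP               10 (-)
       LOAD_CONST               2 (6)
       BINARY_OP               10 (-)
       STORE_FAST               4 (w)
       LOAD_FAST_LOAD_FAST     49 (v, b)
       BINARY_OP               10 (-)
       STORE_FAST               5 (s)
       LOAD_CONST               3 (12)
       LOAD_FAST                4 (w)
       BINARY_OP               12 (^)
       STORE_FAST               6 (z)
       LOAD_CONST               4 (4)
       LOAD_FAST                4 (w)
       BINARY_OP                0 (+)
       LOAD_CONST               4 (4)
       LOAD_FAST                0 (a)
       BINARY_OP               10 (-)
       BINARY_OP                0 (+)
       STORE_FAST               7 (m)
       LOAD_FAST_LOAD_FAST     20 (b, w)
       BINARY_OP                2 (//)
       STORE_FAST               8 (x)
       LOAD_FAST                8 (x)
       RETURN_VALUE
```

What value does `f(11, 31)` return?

2

LOAD_FAST_LOAD_FAST b,b → push 31,31. Stack: [31, 31]
BINARY_OP - → 31 - 31 = 0. Stack: [0]
LOAD_FAST_LOAD_FAST a,b → push 11,31. Stack: [0, 11, 31]
BINARY_OP + → 11 + 31 = 42. Stack: [0, 42]
BINARY_OP + → 0 + 42 = 42. Stack: [42]
STORE_FAST t → t=42. Stack: []
LOAD_FAST_LOAD_FAST b,t → push 31,42. Stack: [31, 42]
BINARY_OP - → 31 - 42 = -11. Stack: [-11]
STORE_FAST v → v=-11. Stack: []
LOAD_CONST → push 10. Stack: [10]
LOAD_FAST v → push -11. Stack: [10, -11]
BINARY_OP - → 10 - -11 = 21. Stack: [21]
LOAD_CONST → push 6. Stack: [21, 6]
BINARY_OP - → 21 - 6 = 15. Stack: [15]
STORE_FAST w → w=15. Stack: []
LOAD_FAST_LOAD_FAST v,b → push -11,31. Stack: [-11, 31]
BINARY_OP - → -11 - 31 = -42. Stack: [-42]
STORE_FAST s → s=-42. Stack: []
LOAD_CONST → push 12. Stack: [12]
LOAD_FAST w → push 15. Stack: [12, 15]
BINARY_OP ^ → 12 ^ 15 = 3. Stack: [3]
STORE_FAST z → z=3. Stack: []
LOAD_CONST → push 4. Stack: [4]
LOAD_FAST w → push 15. Stack: [4, 15]
BINARY_OP + → 4 + 15 = 19. Stack: [19]
LOAD_CONST → push 4. Stack: [19, 4]
LOAD_FAST a → push 11. Stack: [19, 4, 11]
BINARY_OP - → 4 - 11 = -7. Stack: [19, -7]
BINARY_OP + → 19 + -7 = 12. Stack: [12]
STORE_FAST m → m=12. Stack: []
LOAD_FAST_LOAD_FAST b,w → push 31,15. Stack: [31, 15]
BINARY_OP // → 31 // 15 = 2. Stack: [2]
STORE_FAST x → x=2. Stack: []
LOAD_FAST x → push 2. Stack: [2]
RETURN_VALUE → return 2.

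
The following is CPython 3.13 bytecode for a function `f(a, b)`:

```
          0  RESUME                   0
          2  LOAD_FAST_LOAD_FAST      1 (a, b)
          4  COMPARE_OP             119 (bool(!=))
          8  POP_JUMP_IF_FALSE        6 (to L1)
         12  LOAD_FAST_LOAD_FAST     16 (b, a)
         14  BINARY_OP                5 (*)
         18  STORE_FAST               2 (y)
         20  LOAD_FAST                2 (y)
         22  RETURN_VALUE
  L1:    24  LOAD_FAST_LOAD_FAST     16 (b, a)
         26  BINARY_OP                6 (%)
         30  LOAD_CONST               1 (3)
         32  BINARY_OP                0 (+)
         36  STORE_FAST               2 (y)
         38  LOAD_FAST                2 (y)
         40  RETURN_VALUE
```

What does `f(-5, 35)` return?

-175

LOAD_FAST_LOAD_FAST a,b → push -5,35. Stack: [-5, 35]
COMPARE_OP bool(!=) → -5 vs 35 = True. Stack: [True]
POP_JUMP_IF_FALSE → pop True; no jump. Stack: []
LOAD_FAST_LOAD_FAST b,a → push 35,-5. Stack: [35, -5]
BINARY_OP * → 35 * -5 = -175. Stack: [-175]
STORE_FAST y → y=-175. Stack: []
LOAD_FAST y → push -175. Stack: [-175]
RETURN_VALUE → return -175.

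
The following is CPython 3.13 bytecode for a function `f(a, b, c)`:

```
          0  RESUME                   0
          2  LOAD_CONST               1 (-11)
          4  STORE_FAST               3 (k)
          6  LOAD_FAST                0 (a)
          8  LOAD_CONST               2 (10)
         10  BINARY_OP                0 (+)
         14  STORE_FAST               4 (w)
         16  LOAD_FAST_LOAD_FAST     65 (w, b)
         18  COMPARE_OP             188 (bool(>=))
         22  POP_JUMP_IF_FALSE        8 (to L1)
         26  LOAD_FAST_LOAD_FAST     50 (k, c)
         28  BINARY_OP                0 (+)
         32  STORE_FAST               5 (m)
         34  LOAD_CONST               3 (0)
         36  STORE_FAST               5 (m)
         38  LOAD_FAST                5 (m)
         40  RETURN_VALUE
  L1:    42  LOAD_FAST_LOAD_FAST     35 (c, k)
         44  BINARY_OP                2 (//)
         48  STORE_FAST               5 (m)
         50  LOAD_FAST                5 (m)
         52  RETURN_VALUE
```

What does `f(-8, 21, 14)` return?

LOAD_CONST → push -11. Stack: [-11]
STORE_FAST k → k=-11. Stack: []
LOAD_FAST a → push -8. Stack: [-8]
LOAD_CONST → push 10. Stack: [-8, 10]
BINARY_OP + → -8 + 10 = 2. Stack: [2]
STORE_FAST w → w=2. Stack: []
LOAD_FAST_LOAD_FAST w,b → push 2,21. Stack: [2, 21]
COMPARE_OP bool(>=) → 2 vs 21 = False. Stack: [False]
POP_JUMP_IF_FALSE → pop False; jump. Stack: []
LOAD_FAST_LOAD_FAST c,k → push 14,-11. Stack: [14, -11]
BINARY_OP // → 14 // -11 = -2. Stack: [-2]
STORE_FAST m → m=-2. Stack: []
LOAD_FAST m → push -2. Stack: [-2]
RETURN_VALUE → return -2.

-2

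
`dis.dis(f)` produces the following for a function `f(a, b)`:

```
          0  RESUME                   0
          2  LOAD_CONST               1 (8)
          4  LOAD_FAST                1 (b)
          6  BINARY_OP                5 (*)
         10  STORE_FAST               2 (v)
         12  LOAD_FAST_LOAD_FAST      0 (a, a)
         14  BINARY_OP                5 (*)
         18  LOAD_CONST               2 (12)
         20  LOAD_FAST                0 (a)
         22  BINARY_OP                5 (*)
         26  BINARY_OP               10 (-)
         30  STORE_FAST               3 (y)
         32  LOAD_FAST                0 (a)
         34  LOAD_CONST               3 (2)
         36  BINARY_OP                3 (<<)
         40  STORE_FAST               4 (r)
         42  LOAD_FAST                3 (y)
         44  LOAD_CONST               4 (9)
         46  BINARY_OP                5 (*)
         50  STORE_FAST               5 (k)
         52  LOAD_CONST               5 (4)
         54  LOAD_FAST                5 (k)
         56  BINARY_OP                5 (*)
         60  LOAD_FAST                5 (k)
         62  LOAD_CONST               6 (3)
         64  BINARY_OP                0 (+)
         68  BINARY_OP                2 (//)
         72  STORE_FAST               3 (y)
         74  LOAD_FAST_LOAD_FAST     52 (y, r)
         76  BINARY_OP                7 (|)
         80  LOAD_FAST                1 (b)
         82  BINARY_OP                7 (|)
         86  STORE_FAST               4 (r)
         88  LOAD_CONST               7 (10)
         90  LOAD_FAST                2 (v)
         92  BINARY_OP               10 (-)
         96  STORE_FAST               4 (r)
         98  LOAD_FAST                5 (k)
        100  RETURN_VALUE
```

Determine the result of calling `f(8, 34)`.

LOAD_CONST → push 8. Stack: [8]
LOAD_FAST b → push 34. Stack: [8, 34]
BINARY_OP * → 8 * 34 = 272. Stack: [272]
STORE_FAST v → v=272. Stack: []
LOAD_FAST_LOAD_FAST a,a → push 8,8. Stack: [8, 8]
BINARY_OP * → 8 * 8 = 64. Stack: [64]
LOAD_CONST → push 12. Stack: [64, 12]
LOAD_FAST a → push 8. Stack: [64, 12, 8]
BINARY_OP * → 12 * 8 = 96. Stack: [64, 96]
BINARY_OP - → 64 - 96 = -32. Stack: [-32]
STORE_FAST y → y=-32. Stack: []
LOAD_FAST a → push 8. Stack: [8]
LOAD_CONST → push 2. Stack: [8, 2]
BINARY_OP << → 8 << 2 = 32. Stack: [32]
STORE_FAST r → r=32. Stack: []
LOAD_FAST y → push -32. Stack: [-32]
LOAD_CONST → push 9. Stack: [-32, 9]
BINARY_OP * → -32 * 9 = -288. Stack: [-288]
STORE_FAST k → k=-288. Stack: []
LOAD_CONST → push 4. Stack: [4]
LOAD_FAST k → push -288. Stack: [4, -288]
BINARY_OP * → 4 * -288 = -1152. Stack: [-1152]
LOAD_FAST k → push -288. Stack: [-1152, -288]
LOAD_CONST → push 3. Stack: [-1152, -288, 3]
BINARY_OP + → -288 + 3 = -285. Stack: [-1152, -285]
BINARY_OP // → -1152 // -285 = 4. Stack: [4]
STORE_FAST y → y=4. Stack: []
LOAD_FAST_LOAD_FAST y,r → push 4,32. Stack: [4, 32]
BINARY_OP | → 4 | 32 = 36. Stack: [36]
LOAD_FAST b → push 34. Stack: [36, 34]
BINARY_OP | → 36 | 34 = 38. Stack: [38]
STORE_FAST r → r=38. Stack: []
LOAD_CONST → push 10. Stack: [10]
LOAD_FAST v → push 272. Stack: [10, 272]
BINARY_OP - → 10 - 272 = -262. Stack: [-262]
STORE_FAST r → r=-262. Stack: []
LOAD_FAST k → push -288. Stack: [-288]
RETURN_VALUE → return -288.

-288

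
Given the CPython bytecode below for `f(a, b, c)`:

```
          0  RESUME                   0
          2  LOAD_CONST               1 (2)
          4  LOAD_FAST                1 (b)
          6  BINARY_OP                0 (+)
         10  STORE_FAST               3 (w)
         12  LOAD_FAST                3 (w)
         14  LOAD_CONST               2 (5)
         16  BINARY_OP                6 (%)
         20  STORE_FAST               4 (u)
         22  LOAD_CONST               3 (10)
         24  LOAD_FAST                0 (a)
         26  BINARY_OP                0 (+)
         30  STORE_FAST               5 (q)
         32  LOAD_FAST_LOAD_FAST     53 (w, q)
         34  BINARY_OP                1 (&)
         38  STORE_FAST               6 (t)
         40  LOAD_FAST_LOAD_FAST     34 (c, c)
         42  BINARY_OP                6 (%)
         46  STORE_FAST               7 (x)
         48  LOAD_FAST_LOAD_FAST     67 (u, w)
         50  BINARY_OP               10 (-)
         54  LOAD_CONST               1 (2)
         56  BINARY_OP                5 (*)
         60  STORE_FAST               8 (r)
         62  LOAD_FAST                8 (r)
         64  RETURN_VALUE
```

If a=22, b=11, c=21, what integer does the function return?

LOAD_CONST → push 2. Stack: [2]
LOAD_FAST b → push 11. Stack: [2, 11]
BINARY_OP + → 2 + 11 = 13. Stack: [13]
STORE_FAST w → w=13. Stack: []
LOAD_FAST w → push 13. Stack: [13]
LOAD_CONST → push 5. Stack: [13, 5]
BINARY_OP % → 13 % 5 = 3. Stack: [3]
STORE_FAST u → u=3. Stack: []
LOAD_CONST → push 10. Stack: [10]
LOAD_FAST a → push 22. Stack: [10, 22]
BINARY_OP + → 10 + 22 = 32. Stack: [32]
STORE_FAST q → q=32. Stack: []
LOAD_FAST_LOAD_FAST w,q → push 13,32. Stack: [13, 32]
BINARY_OP & → 13 & 32 = 0. Stack: [0]
STORE_FAST t → t=0. Stack: []
LOAD_FAST_LOAD_FAST c,c → push 21,21. Stack: [21, 21]
BINARY_OP % → 21 % 21 = 0. Stack: [0]
STORE_FAST x → x=0. Stack: []
LOAD_FAST_LOAD_FAST u,w → push 3,13. Stack: [3, 13]
BINARY_OP - → 3 - 13 = -10. Stack: [-10]
LOAD_CONST → push 2. Stack: [-10, 2]
BINARY_OP * → -10 * 2 = -20. Stack: [-20]
STORE_FAST r → r=-20. Stack: []
LOAD_FAST r → push -20. Stack: [-20]
RETURN_VALUE → return -20.

-20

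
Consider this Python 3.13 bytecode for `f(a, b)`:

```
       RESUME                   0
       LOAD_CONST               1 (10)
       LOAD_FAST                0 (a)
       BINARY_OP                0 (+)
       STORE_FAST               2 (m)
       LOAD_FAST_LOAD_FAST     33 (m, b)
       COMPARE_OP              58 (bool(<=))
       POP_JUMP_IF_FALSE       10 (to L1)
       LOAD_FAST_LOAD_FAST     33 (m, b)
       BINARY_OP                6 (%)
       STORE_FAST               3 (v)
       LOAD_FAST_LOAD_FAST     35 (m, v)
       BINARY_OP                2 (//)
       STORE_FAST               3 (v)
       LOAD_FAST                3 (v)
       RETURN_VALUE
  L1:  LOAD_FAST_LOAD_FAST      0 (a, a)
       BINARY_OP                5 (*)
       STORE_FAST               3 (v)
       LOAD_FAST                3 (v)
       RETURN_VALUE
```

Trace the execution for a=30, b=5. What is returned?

LOAD_CONST → push 10. Stack: [10]
LOAD_FAST a → push 30. Stack: [10, 30]
BINARY_OP + → 10 + 30 = 40. Stack: [40]
STORE_FAST m → m=40. Stack: []
LOAD_FAST_LOAD_FAST m,b → push 40,5. Stack: [40, 5]
COMPARE_OP bool(<=) → 40 vs 5 = False. Stack: [False]
POP_JUMP_IF_FALSE → pop False; jump. Stack: []
LOAD_FAST_LOAD_FAST a,a → push 30,30. Stack: [30, 30]
BINARY_OP * → 30 * 30 = 900. Stack: [900]
STORE_FAST v → v=900. Stack: []
LOAD_FAST v → push 900. Stack: [900]
RETURN_VALUE → return 900.

900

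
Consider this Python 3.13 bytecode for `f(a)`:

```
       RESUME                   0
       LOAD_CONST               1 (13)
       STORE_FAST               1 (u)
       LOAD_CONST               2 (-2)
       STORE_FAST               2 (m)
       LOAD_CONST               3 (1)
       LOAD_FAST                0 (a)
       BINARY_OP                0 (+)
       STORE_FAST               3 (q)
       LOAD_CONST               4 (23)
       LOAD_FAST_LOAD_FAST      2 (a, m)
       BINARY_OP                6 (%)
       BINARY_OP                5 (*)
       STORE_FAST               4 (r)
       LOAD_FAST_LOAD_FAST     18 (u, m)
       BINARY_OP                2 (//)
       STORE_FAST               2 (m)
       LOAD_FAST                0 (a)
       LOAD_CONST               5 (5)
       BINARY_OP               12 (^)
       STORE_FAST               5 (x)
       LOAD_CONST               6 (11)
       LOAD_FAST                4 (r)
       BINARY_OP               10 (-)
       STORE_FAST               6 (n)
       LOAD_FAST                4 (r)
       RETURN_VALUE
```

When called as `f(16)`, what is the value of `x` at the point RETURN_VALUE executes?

LOAD_CONST → push 13. Stack: [13]
STORE_FAST u → u=13. Stack: []
LOAD_CONST → push -2. Stack: [-2]
STORE_FAST m → m=-2. Stack: []
LOAD_CONST → push 1. Stack: [1]
LOAD_FAST a → push 16. Stack: [1, 16]
BINARY_OP + → 1 + 16 = 17. Stack: [17]
STORE_FAST q → q=17. Stack: []
LOAD_CONST → push 23. Stack: [23]
LOAD_FAST_LOAD_FAST a,m → push 16,-2. Stack: [23, 16, -2]
BINARY_OP % → 16 % -2 = 0. Stack: [23, 0]
BINARY_OP * → 23 * 0 = 0. Stack: [0]
STORE_FAST r → r=0. Stack: []
LOAD_FAST_LOAD_FAST u,m → push 13,-2. Stack: [13, -2]
BINARY_OP // → 13 // -2 = -7. Stack: [-7]
STORE_FAST m → m=-7. Stack: []
LOAD_FAST a → push 16. Stack: [16]
LOAD_CONST → push 5. Stack: [16, 5]
BINARY_OP ^ → 16 ^ 5 = 21. Stack: [21]
STORE_FAST x → x=21. Stack: []
LOAD_CONST → push 11. Stack: [11]
LOAD_FAST r → push 0. Stack: [11, 0]
BINARY_OP - → 11 - 0 = 11. Stack: [11]
STORE_FAST n → n=11. Stack: []
LOAD_FAST r → push 0. Stack: [0]
RETURN_VALUE → return 0.

21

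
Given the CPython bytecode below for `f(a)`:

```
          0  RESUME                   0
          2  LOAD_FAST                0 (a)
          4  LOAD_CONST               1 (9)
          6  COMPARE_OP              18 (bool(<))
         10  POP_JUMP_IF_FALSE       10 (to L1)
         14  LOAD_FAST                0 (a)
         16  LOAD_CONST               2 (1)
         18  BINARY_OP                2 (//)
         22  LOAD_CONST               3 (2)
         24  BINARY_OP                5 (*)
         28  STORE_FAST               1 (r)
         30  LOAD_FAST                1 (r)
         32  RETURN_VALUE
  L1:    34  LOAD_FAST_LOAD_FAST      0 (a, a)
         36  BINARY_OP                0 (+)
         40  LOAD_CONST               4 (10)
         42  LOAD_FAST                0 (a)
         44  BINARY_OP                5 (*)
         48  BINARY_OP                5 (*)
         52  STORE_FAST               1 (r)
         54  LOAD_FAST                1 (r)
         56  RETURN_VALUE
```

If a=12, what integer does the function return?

LOAD_FAST a → push 12. Stack: [12]
LOAD_CONST → push 9. Stack: [12, 9]
COMPARE_OP bool(<) → 12 vs 9 = False. Stack: [False]
POP_JUMP_IF_FALSE → pop False; jump. Stack: []
LOAD_FAST_LOAD_FAST a,a → push 12,12. Stack: [12, 12]
BINARY_OP + → 12 + 12 = 24. Stack: [24]
LOAD_CONST → push 10. Stack: [24, 10]
LOAD_FAST a → push 12. Stack: [24, 10, 12]
BINARY_OP * → 10 * 12 = 120. Stack: [24, 120]
BINARY_OP * → 24 * 120 = 2880. Stack: [2880]
STORE_FAST r → r=2880. Stack: []
LOAD_FAST r → push 2880. Stack: [2880]
RETURN_VALUE → return 2880.

2880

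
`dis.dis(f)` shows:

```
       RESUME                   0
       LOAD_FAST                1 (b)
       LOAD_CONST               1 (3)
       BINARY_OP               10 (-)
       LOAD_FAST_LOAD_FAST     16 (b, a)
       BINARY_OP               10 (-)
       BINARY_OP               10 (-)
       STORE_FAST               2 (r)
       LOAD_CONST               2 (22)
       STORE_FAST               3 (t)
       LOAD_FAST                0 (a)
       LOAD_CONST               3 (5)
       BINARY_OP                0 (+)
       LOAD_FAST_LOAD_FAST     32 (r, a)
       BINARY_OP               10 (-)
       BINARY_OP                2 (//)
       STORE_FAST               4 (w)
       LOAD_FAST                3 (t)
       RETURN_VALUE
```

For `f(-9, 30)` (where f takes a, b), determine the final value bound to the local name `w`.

1

LOAD_FAST b → push 30. Stack: [30]
LOAD_CONST → push 3. Stack: [30, 3]
BINARY_OP - → 30 - 3 = 27. Stack: [27]
LOAD_FAST_LOAD_FAST b,a → push 30,-9. Stack: [27, 30, -9]
BINARY_OP - → 30 - -9 = 39. Stack: [27, 39]
BINARY_OP - → 27 - 39 = -12. Stack: [-12]
STORE_FAST r → r=-12. Stack: []
LOAD_CONST → push 22. Stack: [22]
STORE_FAST t → t=22. Stack: []
LOAD_FAST a → push -9. Stack: [-9]
LOAD_CONST → push 5. Stack: [-9, 5]
BINARY_OP + → -9 + 5 = -4. Stack: [-4]
LOAD_FAST_LOAD_FAST r,a → push -12,-9. Stack: [-4, -12, -9]
BINARY_OP - → -12 - -9 = -3. Stack: [-4, -3]
BINARY_OP // → -4 // -3 = 1. Stack: [1]
STORE_FAST w → w=1. Stack: []
LOAD_FAST t → push 22. Stack: [22]
RETURN_VALUE → return 22.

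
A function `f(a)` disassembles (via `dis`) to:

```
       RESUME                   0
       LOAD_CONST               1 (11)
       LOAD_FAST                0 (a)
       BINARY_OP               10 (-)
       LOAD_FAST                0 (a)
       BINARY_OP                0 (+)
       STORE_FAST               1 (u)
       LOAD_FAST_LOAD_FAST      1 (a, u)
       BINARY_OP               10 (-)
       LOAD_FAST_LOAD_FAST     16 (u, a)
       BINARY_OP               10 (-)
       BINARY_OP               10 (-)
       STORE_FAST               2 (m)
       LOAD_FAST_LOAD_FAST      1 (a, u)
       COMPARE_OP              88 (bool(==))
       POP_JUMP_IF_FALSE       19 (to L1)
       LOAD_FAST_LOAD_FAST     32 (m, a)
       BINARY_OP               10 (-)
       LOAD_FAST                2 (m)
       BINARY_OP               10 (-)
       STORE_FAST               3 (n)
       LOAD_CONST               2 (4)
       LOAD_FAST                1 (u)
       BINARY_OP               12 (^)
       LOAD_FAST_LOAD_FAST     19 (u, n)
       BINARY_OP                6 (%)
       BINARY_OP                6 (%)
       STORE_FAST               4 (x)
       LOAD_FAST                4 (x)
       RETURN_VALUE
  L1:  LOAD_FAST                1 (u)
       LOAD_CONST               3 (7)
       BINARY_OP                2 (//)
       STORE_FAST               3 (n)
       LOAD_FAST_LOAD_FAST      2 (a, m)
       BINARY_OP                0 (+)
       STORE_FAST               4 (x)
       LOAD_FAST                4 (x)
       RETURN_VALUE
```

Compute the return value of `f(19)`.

LOAD_CONST → push 11. Stack: [11]
LOAD_FAST a → push 19. Stack: [11, 19]
BINARY_OP - → 11 - 19 = -8. Stack: [-8]
LOAD_FAST a → push 19. Stack: [-8, 19]
BINARY_OP + → -8 + 19 = 11. Stack: [11]
STORE_FAST u → u=11. Stack: []
LOAD_FAST_LOAD_FAST a,u → push 19,11. Stack: [19, 11]
BINARY_OP - → 19 - 11 = 8. Stack: [8]
LOAD_FAST_LOAD_FAST u,a → push 11,19. Stack: [8, 11, 19]
BINARY_OP - → 11 - 19 = -8. Stack: [8, -8]
BINARY_OP - → 8 - -8 = 16. Stack: [16]
STORE_FAST m → m=16. Stack: []
LOAD_FAST_LOAD_FAST a,u → push 19,11. Stack: [19, 11]
COMPARE_OP bool(==) → 19 vs 11 = False. Stack: [False]
POP_JUMP_IF_FALSE → pop False; jump. Stack: []
LOAD_FAST u → push 11. Stack: [11]
LOAD_CONST → push 7. Stack: [11, 7]
BINARY_OP // → 11 // 7 = 1. Stack: [1]
STORE_FAST n → n=1. Stack: []
LOAD_FAST_LOAD_FAST a,m → push 19,16. Stack: [19, 16]
BINARY_OP + → 19 + 16 = 35. Stack: [35]
STORE_FAST x → x=35. Stack: []
LOAD_FAST x → push 35. Stack: [35]
RETURN_VALUE → return 35.

35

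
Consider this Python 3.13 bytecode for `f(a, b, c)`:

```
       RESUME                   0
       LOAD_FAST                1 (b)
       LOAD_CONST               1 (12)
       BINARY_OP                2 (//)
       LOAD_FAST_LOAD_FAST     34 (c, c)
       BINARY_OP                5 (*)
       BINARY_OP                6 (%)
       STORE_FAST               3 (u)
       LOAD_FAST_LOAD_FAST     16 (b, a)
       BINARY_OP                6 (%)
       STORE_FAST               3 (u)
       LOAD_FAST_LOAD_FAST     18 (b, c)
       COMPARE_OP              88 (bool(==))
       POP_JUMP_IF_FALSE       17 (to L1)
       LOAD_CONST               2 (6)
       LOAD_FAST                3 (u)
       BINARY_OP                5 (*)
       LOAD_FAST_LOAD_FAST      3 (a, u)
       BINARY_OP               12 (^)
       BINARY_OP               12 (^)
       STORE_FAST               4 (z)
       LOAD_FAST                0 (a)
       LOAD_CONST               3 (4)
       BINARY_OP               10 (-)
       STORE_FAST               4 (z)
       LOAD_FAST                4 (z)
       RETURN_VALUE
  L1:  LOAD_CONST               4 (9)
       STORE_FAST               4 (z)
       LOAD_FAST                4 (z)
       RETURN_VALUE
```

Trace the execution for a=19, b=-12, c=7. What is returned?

9

LOAD_FAST b → push -12. Stack: [-12]
LOAD_CONST → push 12. Stack: [-12, 12]
BINARY_OP // → -12 // 12 = -1. Stack: [-1]
LOAD_FAST_LOAD_FAST c,c → push 7,7. Stack: [-1, 7, 7]
BINARY_OP * → 7 * 7 = 49. Stack: [-1, 49]
BINARY_OP % → -1 % 49 = 48. Stack: [48]
STORE_FAST u → u=48. Stack: []
LOAD_FAST_LOAD_FAST b,a → push -12,19. Stack: [-12, 19]
BINARY_OP % → -12 % 19 = 7. Stack: [7]
STORE_FAST u → u=7. Stack: []
LOAD_FAST_LOAD_FAST b,c → push -12,7. Stack: [-12, 7]
COMPARE_OP bool(==) → -12 vs 7 = False. Stack: [False]
POP_JUMP_IF_FALSE → pop False; jump. Stack: []
LOAD_CONST → push 9. Stack: [9]
STORE_FAST z → z=9. Stack: []
LOAD_FAST z → push 9. Stack: [9]
RETURN_VALUE → return 9.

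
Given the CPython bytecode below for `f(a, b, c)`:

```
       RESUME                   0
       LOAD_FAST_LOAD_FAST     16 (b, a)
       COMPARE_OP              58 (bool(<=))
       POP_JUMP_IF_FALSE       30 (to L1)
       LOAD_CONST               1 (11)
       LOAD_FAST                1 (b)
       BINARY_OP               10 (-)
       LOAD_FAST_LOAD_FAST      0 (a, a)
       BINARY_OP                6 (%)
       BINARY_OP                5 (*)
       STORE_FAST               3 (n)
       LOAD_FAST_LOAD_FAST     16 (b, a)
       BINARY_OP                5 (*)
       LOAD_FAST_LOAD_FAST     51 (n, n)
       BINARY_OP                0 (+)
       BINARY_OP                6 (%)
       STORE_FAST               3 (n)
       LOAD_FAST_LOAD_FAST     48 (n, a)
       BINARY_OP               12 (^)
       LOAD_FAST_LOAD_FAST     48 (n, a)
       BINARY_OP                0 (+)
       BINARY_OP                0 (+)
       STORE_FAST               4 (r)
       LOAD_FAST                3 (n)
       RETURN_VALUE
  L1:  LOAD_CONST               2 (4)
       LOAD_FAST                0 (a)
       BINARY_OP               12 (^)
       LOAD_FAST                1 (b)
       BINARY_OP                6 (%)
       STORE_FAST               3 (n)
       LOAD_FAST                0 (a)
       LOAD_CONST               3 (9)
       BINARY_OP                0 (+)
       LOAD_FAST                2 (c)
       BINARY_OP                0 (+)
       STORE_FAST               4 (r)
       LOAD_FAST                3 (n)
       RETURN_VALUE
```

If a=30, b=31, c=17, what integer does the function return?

26

LOAD_FAST_LOAD_FAST b,a → push 31,30. Stack: [31, 30]
COMPARE_OP bool(<=) → 31 vs 30 = False. Stack: [False]
POP_JUMP_IF_FALSE → pop False; jump. Stack: []
LOAD_CONST → push 4. Stack: [4]
LOAD_FAST a → push 30. Stack: [4, 30]
BINARY_OP ^ → 4 ^ 30 = 26. Stack: [26]
LOAD_FAST b → push 31. Stack: [26, 31]
BINARY_OP % → 26 % 31 = 26. Stack: [26]
STORE_FAST n → n=26. Stack: []
LOAD_FAST a → push 30. Stack: [30]
LOAD_CONST → push 9. Stack: [30, 9]
BINARY_OP + → 30 + 9 = 39. Stack: [39]
LOAD_FAST c → push 17. Stack: [39, 17]
BINARY_OP + → 39 + 17 = 56. Stack: [56]
STORE_FAST r → r=56. Stack: []
LOAD_FAST n → push 26. Stack: [26]
RETURN_VALUE → return 26.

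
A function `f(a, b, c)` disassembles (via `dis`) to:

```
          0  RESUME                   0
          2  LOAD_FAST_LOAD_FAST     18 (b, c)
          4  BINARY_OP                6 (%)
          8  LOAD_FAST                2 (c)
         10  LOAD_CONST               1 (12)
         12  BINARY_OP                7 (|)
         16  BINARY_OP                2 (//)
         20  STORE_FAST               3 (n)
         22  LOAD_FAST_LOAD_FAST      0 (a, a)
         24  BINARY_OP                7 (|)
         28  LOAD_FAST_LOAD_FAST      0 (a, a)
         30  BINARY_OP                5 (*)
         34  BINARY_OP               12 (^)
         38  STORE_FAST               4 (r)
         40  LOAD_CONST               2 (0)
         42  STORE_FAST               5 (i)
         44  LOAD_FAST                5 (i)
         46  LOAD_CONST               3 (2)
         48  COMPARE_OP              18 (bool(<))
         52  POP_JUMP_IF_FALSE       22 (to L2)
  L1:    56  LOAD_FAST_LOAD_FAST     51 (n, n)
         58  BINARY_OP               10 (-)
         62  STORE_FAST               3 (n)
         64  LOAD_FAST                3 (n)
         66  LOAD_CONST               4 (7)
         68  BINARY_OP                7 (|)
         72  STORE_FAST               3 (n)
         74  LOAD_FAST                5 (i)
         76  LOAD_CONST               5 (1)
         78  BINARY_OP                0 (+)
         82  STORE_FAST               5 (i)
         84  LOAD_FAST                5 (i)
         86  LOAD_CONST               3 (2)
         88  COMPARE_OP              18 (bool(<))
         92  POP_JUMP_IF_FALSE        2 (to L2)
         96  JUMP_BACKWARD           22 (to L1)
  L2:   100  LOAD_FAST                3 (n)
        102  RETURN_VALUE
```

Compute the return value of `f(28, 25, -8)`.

7

LOAD_FAST_LOAD_FAST b,c → push 25,-8. Stack: [25, -8]
BINARY_OP % → 25 % -8 = -7. Stack: [-7]
LOAD_FAST c → push -8. Stack: [-7, -8]
LOAD_CONST → push 12. Stack: [-7, -8, 12]
BINARY_OP | → -8 | 12 = -4. Stack: [-7, -4]
BINARY_OP // → -7 // -4 = 1. Stack: [1]
STORE_FAST n → n=1. Stack: []
LOAD_FAST_LOAD_FAST a,a → push 28,28. Stack: [28, 28]
BINARY_OP | → 28 | 28 = 28. Stack: [28]
LOAD_FAST_LOAD_FAST a,a → push 28,28. Stack: [28, 28, 28]
BINARY_OP * → 28 * 28 = 784. Stack: [28, 784]
BINARY_OP ^ → 28 ^ 784 = 780. Stack: [780]
STORE_FAST r → r=780. Stack: []
LOAD_CONST → push 0. Stack: [0]
STORE_FAST i → i=0. Stack: []
LOAD_FAST i → push 0. Stack: [0]
LOAD_CONST → push 2. Stack: [0, 2]
COMPARE_OP bool(<) → 0 vs 2 = True. Stack: [True]
POP_JUMP_IF_FALSE → pop True; no jump. Stack: []
LOAD_FAST_LOAD_FAST n,n → push 1,1. Stack: [1, 1]
BINARY_OP - → 1 - 1 = 0. Stack: [0]
STORE_FAST n → n=0. Stack: []
LOAD_FAST n → push 0. Stack: [0]
LOAD_CONST → push 7. Stack: [0, 7]
BINARY_OP | → 0 | 7 = 7. Stack: [7]
STORE_FAST n → n=7. Stack: []
LOAD_FAST i → push 0. Stack: [0]
LOAD_CONST → push 1. Stack: [0, 1]
BINARY_OP + → 0 + 1 = 1. Stack: [1]
STORE_FAST i → i=1. Stack: []
LOAD_FAST i → push 1. Stack: [1]
LOAD_CONST → push 2. Stack: [1, 2]
COMPARE_OP bool(<) → 1 vs 2 = True. Stack: [True]
POP_JUMP_IF_FALSE → pop True; no jump. Stack: []
LOAD_FAST_LOAD_FAST n,n → push 7,7. Stack: [7, 7]
BINARY_OP - → 7 - 7 = 0. Stack: [0]
STORE_FAST n → n=0. Stack: []
LOAD_FAST n → push 0. Stack: [0]
LOAD_CONST → push 7. Stack: [0, 7]
BINARY_OP | → 0 | 7 = 7. Stack: [7]
STORE_FAST n → n=7. Stack: []
LOAD_FAST i → push 1. Stack: [1]
LOAD_CONST → push 1. Stack: [1, 1]
BINARY_OP + → 1 + 1 = 2. Stack: [2]
STORE_FAST i → i=2. Stack: []
LOAD_FAST i → push 2. Stack: [2]
LOAD_CONST → push 2. Stack: [2, 2]
COMPARE_OP bool(<) → 2 vs 2 = False. Stack: [False]
POP_JUMP_IF_FALSE → pop False; jump. Stack: []
LOAD_FAST n → push 7. Stack: [7]
RETURN_VALUE → return 7.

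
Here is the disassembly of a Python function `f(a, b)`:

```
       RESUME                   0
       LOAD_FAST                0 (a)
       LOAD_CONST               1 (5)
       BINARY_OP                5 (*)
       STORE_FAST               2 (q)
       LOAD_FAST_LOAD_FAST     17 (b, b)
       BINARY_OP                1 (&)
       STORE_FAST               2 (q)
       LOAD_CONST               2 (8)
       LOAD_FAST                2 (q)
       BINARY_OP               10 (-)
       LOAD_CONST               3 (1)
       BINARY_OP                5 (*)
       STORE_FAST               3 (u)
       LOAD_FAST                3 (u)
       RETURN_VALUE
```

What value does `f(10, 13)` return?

LOAD_FAST a → push 10. Stack: [10]
LOAD_CONST → push 5. Stack: [10, 5]
BINARY_OP * → 10 * 5 = 50. Stack: [50]
STORE_FAST q → q=50. Stack: []
LOAD_FAST_LOAD_FAST b,b → push 13,13. Stack: [13, 13]
BINARY_OP & → 13 & 13 = 13. Stack: [13]
STORE_FAST q → q=13. Stack: []
LOAD_CONST → push 8. Stack: [8]
LOAD_FAST q → push 13. Stack: [8, 13]
BINARY_OP - → 8 - 13 = -5. Stack: [-5]
LOAD_CONST → push 1. Stack: [-5, 1]
BINARY_OP * → -5 * 1 = -5. Stack: [-5]
STORE_FAST u → u=-5. Stack: []
LOAD_FAST u → push -5. Stack: [-5]
RETURN_VALUE → return -5.

-5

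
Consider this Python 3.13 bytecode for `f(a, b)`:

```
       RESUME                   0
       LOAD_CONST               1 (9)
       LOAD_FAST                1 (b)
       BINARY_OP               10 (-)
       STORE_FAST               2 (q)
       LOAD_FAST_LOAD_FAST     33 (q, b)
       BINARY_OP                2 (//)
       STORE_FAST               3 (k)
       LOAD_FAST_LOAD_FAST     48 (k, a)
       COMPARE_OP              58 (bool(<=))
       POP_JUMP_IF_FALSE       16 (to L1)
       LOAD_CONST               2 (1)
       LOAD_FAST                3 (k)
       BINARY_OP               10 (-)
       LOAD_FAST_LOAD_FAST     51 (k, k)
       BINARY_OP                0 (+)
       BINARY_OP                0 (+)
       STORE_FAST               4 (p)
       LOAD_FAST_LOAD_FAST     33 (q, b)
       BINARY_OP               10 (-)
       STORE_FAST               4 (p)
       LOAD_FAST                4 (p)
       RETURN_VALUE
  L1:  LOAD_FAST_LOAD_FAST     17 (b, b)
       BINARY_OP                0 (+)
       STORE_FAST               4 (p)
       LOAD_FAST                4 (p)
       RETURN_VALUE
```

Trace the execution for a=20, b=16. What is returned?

-23

LOAD_CONST → push 9. Stack: [9]
LOAD_FAST b → push 16. Stack: [9, 16]
BINARY_OP - → 9 - 16 = -7. Stack: [-7]
STORE_FAST q → q=-7. Stack: []
LOAD_FAST_LOAD_FAST q,b → push -7,16. Stack: [-7, 16]
BINARY_OP // → -7 // 16 = -1. Stack: [-1]
STORE_FAST k → k=-1. Stack: []
LOAD_FAST_LOAD_FAST k,a → push -1,20. Stack: [-1, 20]
COMPARE_OP bool(<=) → -1 vs 20 = True. Stack: [True]
POP_JUMP_IF_FALSE → pop True; no jump. Stack: []
LOAD_CONST → push 1. Stack: [1]
LOAD_FAST k → push -1. Stack: [1, -1]
BINARY_OP - → 1 - -1 = 2. Stack: [2]
LOAD_FAST_LOAD_FAST k,k → push -1,-1. Stack: [2, -1, -1]
BINARY_OP + → -1 + -1 = -2. Stack: [2, -2]
BINARY_OP + → 2 + -2 = 0. Stack: [0]
STORE_FAST p → p=0. Stack: []
LOAD_FAST_LOAD_FAST q,b → push -7,16. Stack: [-7, 16]
BINARY_OP - → -7 - 16 = -23. Stack: [-23]
STORE_FAST p → p=-23. Stack: []
LOAD_FAST p → push -23. Stack: [-23]
RETURN_VALUE → return -23.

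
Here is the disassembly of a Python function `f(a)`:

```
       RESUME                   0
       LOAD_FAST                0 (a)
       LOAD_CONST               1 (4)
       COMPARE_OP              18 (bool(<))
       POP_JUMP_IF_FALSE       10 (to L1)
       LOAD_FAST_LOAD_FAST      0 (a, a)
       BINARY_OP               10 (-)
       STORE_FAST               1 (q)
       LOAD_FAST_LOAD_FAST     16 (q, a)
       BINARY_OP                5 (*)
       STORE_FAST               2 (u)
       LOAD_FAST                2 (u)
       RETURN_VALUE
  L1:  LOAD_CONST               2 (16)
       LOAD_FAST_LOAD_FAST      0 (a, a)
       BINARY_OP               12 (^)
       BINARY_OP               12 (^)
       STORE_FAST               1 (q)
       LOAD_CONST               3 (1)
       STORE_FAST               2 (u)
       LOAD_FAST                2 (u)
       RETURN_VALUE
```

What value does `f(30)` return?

LOAD_FAST a → push 30. Stack: [30]
LOAD_CONST → push 4. Stack: [30, 4]
COMPARE_OP bool(<) → 30 vs 4 = False. Stack: [False]
POP_JUMP_IF_FALSE → pop False; jump. Stack: []
LOAD_CONST → push 16. Stack: [16]
LOAD_FAST_LOAD_FAST a,a → push 30,30. Stack: [16, 30, 30]
BINARY_OP ^ → 30 ^ 30 = 0. Stack: [16, 0]
BINARY_OP ^ → 16 ^ 0 = 16. Stack: [16]
STORE_FAST q → q=16. Stack: []
LOAD_CONST → push 1. Stack: [1]
STORE_FAST u → u=1. Stack: []
LOAD_FAST u → push 1. Stack: [1]
RETURN_VALUE → return 1.

1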